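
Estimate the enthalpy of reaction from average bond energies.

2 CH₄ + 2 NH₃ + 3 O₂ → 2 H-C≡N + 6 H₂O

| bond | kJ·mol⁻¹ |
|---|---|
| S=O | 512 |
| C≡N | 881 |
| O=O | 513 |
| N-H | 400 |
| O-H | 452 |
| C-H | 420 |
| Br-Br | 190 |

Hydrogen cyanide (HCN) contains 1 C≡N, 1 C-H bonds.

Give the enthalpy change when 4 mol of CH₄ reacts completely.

Bonds broken (reactants):
  C-H: 8 × 420 = 3360
  N-H: 6 × 400 = 2400
  O=O: 3 × 513 = 1539
  Σ(broken) = 7299 kJ
Bonds formed (products):
  C≡N: 2 × 881 = 1762
  C-H: 2 × 420 = 840
  O-H: 12 × 452 = 5424
  Σ(formed) = 8026 kJ
ΔH = Σ(broken) − Σ(formed) = 7299 − 8026 = −727 kJ
For 2× the reaction as written: 2 × (−727) = −1454 kJ

ΔH = −1454 kJ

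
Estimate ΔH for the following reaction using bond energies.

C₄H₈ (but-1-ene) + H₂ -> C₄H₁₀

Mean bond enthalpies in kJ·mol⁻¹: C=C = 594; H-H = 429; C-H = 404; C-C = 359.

Bonds broken (reactants):
  C-C: 2 × 359 = 718
  C-H: 8 × 404 = 3232
  C=C: 1 × 594 = 594
  H-H: 1 × 429 = 429
  Σ(broken) = 4973 kJ
Bonds formed (products):
  C-C: 3 × 359 = 1077
  C-H: 10 × 404 = 4040
  Σ(formed) = 5117 kJ
ΔH = Σ(broken) − Σ(formed) = 4973 − 5117 = −144 kJ

ΔH ≈ −144 kJ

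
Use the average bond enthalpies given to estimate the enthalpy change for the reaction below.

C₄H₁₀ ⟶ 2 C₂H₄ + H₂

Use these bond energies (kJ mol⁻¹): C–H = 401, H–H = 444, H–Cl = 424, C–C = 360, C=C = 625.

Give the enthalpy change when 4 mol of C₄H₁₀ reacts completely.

ΔH = +752 kJ

Bonds broken (reactants):
  C–C: 3 × 360 = 1080
  C–H: 10 × 401 = 4010
  Σ(broken) = 5090 kJ
Bonds formed (products):
  C–H: 8 × 401 = 3208
  C=C: 2 × 625 = 1250
  H–H: 1 × 444 = 444
  Σ(formed) = 4902 kJ
ΔH = Σ(broken) − Σ(formed) = 5090 − 4902 = +188 kJ
For 4× the reaction as written: 4 × (+188) = +752 kJ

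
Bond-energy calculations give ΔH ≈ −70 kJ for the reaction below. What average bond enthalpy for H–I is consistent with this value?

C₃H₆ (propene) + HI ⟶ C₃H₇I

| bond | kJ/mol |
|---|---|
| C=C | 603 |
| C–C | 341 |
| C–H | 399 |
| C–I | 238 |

D(H–I) ≈ 305 kJ/mol

Let D be the H–I bond energy.
Σ(broken) = 1×341 + 6×399 + 1×603 + 1×D = 3338 + D
Σ(formed) = 2×341 + 7×399 + 1×238 = 3713
ΔH = Σ(broken) − Σ(formed) = (3338 + D) − (3713) = −375 + D
Setting this equal to −70 kJ gives D = 305 kJ/mol.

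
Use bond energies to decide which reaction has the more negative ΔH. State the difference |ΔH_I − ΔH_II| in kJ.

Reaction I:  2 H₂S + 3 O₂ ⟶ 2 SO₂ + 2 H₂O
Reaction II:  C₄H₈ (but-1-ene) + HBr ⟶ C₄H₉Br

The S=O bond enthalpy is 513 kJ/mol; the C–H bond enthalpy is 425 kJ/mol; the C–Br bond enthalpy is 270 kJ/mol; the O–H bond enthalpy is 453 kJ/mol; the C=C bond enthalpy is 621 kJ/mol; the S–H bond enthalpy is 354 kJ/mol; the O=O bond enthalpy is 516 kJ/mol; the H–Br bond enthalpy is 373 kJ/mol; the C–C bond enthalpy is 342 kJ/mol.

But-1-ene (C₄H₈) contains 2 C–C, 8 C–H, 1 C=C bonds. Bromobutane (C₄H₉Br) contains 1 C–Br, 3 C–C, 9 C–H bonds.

Reaction I:
  Bonds broken (reactants):
    O=O: 3 × 516 = 1548
    S–H: 4 × 354 = 1416
    Σ(broken) = 2964 kJ
  Bonds formed (products):
    O–H: 4 × 453 = 1812
    S=O: 4 × 513 = 2052
    Σ(formed) = 3864 kJ
  ΔH_I = 2964 − 3864 = −900 kJ
Reaction II:
  Bonds broken (reactants):
    C–C: 2 × 342 = 684
    C–H: 8 × 425 = 3400
    C=C: 1 × 621 = 621
    H–Br: 1 × 373 = 373
    Σ(broken) = 5078 kJ
  Bonds formed (products):
    C–Br: 1 × 270 = 270
    C–C: 3 × 342 = 1026
    C–H: 9 × 425 = 3825
    Σ(formed) = 5121 kJ
  ΔH_II = 5078 − 5121 = −43 kJ
ΔH_I − ΔH_II = −857 kJ, so reaction I has the more negative ΔH; |ΔH_I − ΔH_II| = 857 kJ.

Reaction I, by 857 kJ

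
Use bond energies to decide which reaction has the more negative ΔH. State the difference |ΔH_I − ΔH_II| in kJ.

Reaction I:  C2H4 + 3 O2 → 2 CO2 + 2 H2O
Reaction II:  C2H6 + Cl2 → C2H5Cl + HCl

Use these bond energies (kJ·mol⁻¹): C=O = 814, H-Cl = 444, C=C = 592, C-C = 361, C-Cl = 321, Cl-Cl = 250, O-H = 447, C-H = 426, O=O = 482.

Reaction I, by 1213 kJ

Reaction I:
  Bonds broken (reactants):
    C-H: 4 × 426 = 1704
    C=C: 1 × 592 = 592
    O=O: 3 × 482 = 1446
    Σ(broken) = 3742 kJ
  Bonds formed (products):
    C=O: 4 × 814 = 3256
    O-H: 4 × 447 = 1788
    Σ(formed) = 5044 kJ
  ΔH_I = 3742 − 5044 = −1302 kJ
Reaction II:
  Bonds broken (reactants):
    C-C: 1 × 361 = 361
    C-H: 6 × 426 = 2556
    Cl-Cl: 1 × 250 = 250
    Σ(broken) = 3167 kJ
  Bonds formed (products):
    C-C: 1 × 361 = 361
    C-Cl: 1 × 321 = 321
    C-H: 5 × 426 = 2130
    H-Cl: 1 × 444 = 444
    Σ(formed) = 3256 kJ
  ΔH_II = 3167 − 3256 = −89 kJ
ΔH_I − ΔH_II = −1213 kJ, so reaction I has the more negative ΔH; |ΔH_I − ΔH_II| = 1213 kJ.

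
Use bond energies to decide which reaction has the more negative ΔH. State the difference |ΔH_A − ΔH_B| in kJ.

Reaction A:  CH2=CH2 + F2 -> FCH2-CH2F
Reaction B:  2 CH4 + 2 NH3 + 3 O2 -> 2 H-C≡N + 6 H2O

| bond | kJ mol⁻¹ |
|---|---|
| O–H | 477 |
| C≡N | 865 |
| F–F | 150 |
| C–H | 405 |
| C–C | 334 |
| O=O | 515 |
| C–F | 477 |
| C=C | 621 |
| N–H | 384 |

Reaction A:
  Bonds broken (reactants):
    C–H: 4 × 405 = 1620
    C=C: 1 × 621 = 621
    F–F: 1 × 150 = 150
    Σ(broken) = 2391 kJ
  Bonds formed (products):
    C–C: 1 × 334 = 334
    C–F: 2 × 477 = 954
    C–H: 4 × 405 = 1620
    Σ(formed) = 2908 kJ
  ΔH_A = 2391 − 2908 = −517 kJ
Reaction B:
  Bonds broken (reactants):
    C–H: 8 × 405 = 3240
    N–H: 6 × 384 = 2304
    O=O: 3 × 515 = 1545
    Σ(broken) = 7089 kJ
  Bonds formed (products):
    C≡N: 2 × 865 = 1730
    C–H: 2 × 405 = 810
    O–H: 12 × 477 = 5724
    Σ(formed) = 8264 kJ
  ΔH_B = 7089 − 8264 = −1175 kJ
ΔH_A − ΔH_B = +658 kJ, so reaction B has the more negative ΔH; |ΔH_A − ΔH_B| = 658 kJ.

Reaction B, by 658 kJ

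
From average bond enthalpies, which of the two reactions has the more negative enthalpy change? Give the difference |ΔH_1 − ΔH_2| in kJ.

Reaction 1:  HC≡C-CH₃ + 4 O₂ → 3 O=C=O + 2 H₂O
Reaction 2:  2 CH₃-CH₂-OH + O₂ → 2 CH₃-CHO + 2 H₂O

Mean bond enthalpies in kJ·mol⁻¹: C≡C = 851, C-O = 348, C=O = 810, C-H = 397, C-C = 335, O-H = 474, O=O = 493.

Reaction 1:
  Bonds broken (reactants):
    C≡C: 1 × 851 = 851
    C-C: 1 × 335 = 335
    C-H: 4 × 397 = 1588
    O=O: 4 × 493 = 1972
    Σ(broken) = 4746 kJ
  Bonds formed (products):
    C=O: 6 × 810 = 4860
    O-H: 4 × 474 = 1896
    Σ(formed) = 6756 kJ
  ΔH_1 = 4746 − 6756 = −2010 kJ
Reaction 2:
  Bonds broken (reactants):
    C-C: 2 × 335 = 670
    C-H: 10 × 397 = 3970
    C-O: 2 × 348 = 696
    O-H: 2 × 474 = 948
    O=O: 1 × 493 = 493
    Σ(broken) = 6777 kJ
  Bonds formed (products):
    C-C: 2 × 335 = 670
    C-H: 8 × 397 = 3176
    C=O: 2 × 810 = 1620
    O-H: 4 × 474 = 1896
    Σ(formed) = 7362 kJ
  ΔH_2 = 6777 − 7362 = −585 kJ
ΔH_1 − ΔH_2 = −1425 kJ, so reaction 1 has the more negative ΔH; |ΔH_1 − ΔH_2| = 1425 kJ.

Reaction 1, by 1425 kJ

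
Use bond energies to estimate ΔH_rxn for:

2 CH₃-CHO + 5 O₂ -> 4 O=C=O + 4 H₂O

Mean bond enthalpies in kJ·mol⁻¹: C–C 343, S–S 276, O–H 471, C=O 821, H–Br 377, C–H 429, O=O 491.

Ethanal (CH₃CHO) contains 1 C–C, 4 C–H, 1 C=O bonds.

ΔH ≈ −2121 kJ

Bonds broken (reactants):
  C–C: 2 × 343 = 686
  C–H: 8 × 429 = 3432
  C=O: 2 × 821 = 1642
  O=O: 5 × 491 = 2455
  Σ(broken) = 8215 kJ
Bonds formed (products):
  C=O: 8 × 821 = 6568
  O–H: 8 × 471 = 3768
  Σ(formed) = 10336 kJ
ΔH = Σ(broken) − Σ(formed) = 8215 − 10336 = −2121 kJ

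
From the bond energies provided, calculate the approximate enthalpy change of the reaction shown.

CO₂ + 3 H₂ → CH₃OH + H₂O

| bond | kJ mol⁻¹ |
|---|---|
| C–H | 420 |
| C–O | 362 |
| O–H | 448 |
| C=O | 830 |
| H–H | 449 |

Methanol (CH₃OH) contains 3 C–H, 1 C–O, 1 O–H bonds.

ΔH ≈ +41 kJ

Bonds broken (reactants):
  C=O: 2 × 830 = 1660
  H–H: 3 × 449 = 1347
  Σ(broken) = 3007 kJ
Bonds formed (products):
  C–H: 3 × 420 = 1260
  C–O: 1 × 362 = 362
  O–H: 3 × 448 = 1344
  Σ(formed) = 2966 kJ
ΔH = Σ(broken) − Σ(formed) = 3007 − 2966 = +41 kJ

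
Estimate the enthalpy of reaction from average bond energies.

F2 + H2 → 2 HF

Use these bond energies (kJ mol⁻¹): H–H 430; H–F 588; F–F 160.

ΔH ≈ −586 kJ

Bonds broken (reactants):
  F–F: 1 × 160 = 160
  H–H: 1 × 430 = 430
  Σ(broken) = 590 kJ
Bonds formed (products):
  H–F: 2 × 588 = 1176
  Σ(formed) = 1176 kJ
ΔH = Σ(broken) − Σ(formed) = 590 − 1176 = −586 kJ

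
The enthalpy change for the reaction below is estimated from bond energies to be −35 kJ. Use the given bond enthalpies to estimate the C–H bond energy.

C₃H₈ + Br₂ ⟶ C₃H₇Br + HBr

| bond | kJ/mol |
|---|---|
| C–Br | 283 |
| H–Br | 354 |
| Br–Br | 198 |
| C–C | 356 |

D(C–H) ≈ 404 kJ/mol

Let D be the C–H bond energy.
Σ(broken) = 1×198 + 2×356 + 8×D = 910 + 8D
Σ(formed) = 1×283 + 2×356 + 7×D + 1×354 = 1349 + 7D
ΔH = Σ(broken) − Σ(formed) = (910 + 8D) − (1349 + 7D) = −439 + D
Setting this equal to −35 kJ gives D = 404 kJ/mol.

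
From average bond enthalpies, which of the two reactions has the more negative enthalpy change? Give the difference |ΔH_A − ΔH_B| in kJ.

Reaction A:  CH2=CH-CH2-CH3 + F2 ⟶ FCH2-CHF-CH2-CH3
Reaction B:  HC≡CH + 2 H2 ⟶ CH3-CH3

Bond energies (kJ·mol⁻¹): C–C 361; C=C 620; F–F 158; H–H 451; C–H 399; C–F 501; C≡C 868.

Reaction A, by 398 kJ

Reaction A:
  Bonds broken (reactants):
    C–C: 2 × 361 = 722
    C–H: 8 × 399 = 3192
    C=C: 1 × 620 = 620
    F–F: 1 × 158 = 158
    Σ(broken) = 4692 kJ
  Bonds formed (products):
    C–C: 3 × 361 = 1083
    C–F: 2 × 501 = 1002
    C–H: 8 × 399 = 3192
    Σ(formed) = 5277 kJ
  ΔH_A = 4692 − 5277 = −585 kJ
Reaction B:
  Bonds broken (reactants):
    C≡C: 1 × 868 = 868
    C–H: 2 × 399 = 798
    H–H: 2 × 451 = 902
    Σ(broken) = 2568 kJ
  Bonds formed (products):
    C–C: 1 × 361 = 361
    C–H: 6 × 399 = 2394
    Σ(formed) = 2755 kJ
  ΔH_B = 2568 − 2755 = −187 kJ
ΔH_A − ΔH_B = −398 kJ, so reaction A has the more negative ΔH; |ΔH_A − ΔH_B| = 398 kJ.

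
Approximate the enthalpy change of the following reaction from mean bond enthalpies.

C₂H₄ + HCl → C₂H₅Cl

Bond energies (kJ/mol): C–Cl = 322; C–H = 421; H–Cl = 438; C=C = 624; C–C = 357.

Bonds broken (reactants):
  C–H: 4 × 421 = 1684
  C=C: 1 × 624 = 624
  H–Cl: 1 × 438 = 438
  Σ(broken) = 2746 kJ
Bonds formed (products):
  C–C: 1 × 357 = 357
  C–Cl: 1 × 322 = 322
  C–H: 5 × 421 = 2105
  Σ(formed) = 2784 kJ
ΔH = Σ(broken) − Σ(formed) = 2746 − 2784 = −38 kJ

ΔH ≈ −38 kJ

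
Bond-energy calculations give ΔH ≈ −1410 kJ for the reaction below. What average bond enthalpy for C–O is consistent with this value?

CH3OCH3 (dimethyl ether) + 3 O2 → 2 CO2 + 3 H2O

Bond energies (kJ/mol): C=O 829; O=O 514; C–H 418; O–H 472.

D(C–O) ≈ 344 kJ/mol

Let D be the C–O bond energy.
Σ(broken) = 6×418 + 2×D + 3×514 = 4050 + 2D
Σ(formed) = 4×829 + 6×472 = 6148
ΔH = Σ(broken) − Σ(formed) = (4050 + 2D) − (6148) = −2098 + 2D
Setting this equal to −1410 kJ gives 2D = 688, so D = 344 kJ/mol.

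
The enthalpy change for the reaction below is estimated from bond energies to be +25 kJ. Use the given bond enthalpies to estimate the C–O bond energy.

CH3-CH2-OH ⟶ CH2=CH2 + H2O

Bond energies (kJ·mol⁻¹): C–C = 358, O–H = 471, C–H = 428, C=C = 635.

Let D be the C–O bond energy.
Σ(broken) = 1×358 + 5×428 + 1×D + 1×471 = 2969 + D
Σ(formed) = 4×428 + 1×635 + 2×471 = 3289
ΔH = Σ(broken) − Σ(formed) = (2969 + D) − (3289) = −320 + D
Setting this equal to +25 kJ gives D = 345 kJ/mol.

D(C–O) ≈ 345 kJ/mol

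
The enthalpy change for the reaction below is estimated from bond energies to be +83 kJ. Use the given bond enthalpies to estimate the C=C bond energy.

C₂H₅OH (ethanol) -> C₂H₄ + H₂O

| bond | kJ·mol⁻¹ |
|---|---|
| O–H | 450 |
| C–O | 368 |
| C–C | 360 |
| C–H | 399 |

Let D be the C=C bond energy.
Σ(broken) = 1×360 + 5×399 + 1×368 + 1×450 = 3173
Σ(formed) = 4×399 + 1×D + 2×450 = 2496 + D
ΔH = Σ(broken) − Σ(formed) = (3173) − (2496 + D) = +677 − D
Setting this equal to +83 kJ gives D = 594 kJ/mol.

D(C=C) ≈ 594 kJ/mol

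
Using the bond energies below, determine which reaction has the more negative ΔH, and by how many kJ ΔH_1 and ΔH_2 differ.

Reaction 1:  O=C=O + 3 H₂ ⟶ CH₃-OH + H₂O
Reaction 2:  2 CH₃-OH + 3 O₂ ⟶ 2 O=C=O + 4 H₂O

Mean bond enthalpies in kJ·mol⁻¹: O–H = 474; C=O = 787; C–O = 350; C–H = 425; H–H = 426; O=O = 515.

Reaction 2, by 1002 kJ

Reaction 1:
  Bonds broken (reactants):
    C=O: 2 × 787 = 1574
    H–H: 3 × 426 = 1278
    Σ(broken) = 2852 kJ
  Bonds formed (products):
    C–H: 3 × 425 = 1275
    C–O: 1 × 350 = 350
    O–H: 3 × 474 = 1422
    Σ(formed) = 3047 kJ
  ΔH_1 = 2852 − 3047 = −195 kJ
Reaction 2:
  Bonds broken (reactants):
    C–H: 6 × 425 = 2550
    C–O: 2 × 350 = 700
    O–H: 2 × 474 = 948
    O=O: 3 × 515 = 1545
    Σ(broken) = 5743 kJ
  Bonds formed (products):
    C=O: 4 × 787 = 3148
    O–H: 8 × 474 = 3792
    Σ(formed) = 6940 kJ
  ΔH_2 = 5743 − 6940 = −1197 kJ
ΔH_1 − ΔH_2 = +1002 kJ, so reaction 2 has the more negative ΔH; |ΔH_1 − ΔH_2| = 1002 kJ.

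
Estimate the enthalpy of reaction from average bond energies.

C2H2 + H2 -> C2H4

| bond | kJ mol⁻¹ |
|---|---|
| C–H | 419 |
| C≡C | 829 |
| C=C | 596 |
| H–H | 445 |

ΔH ≈ −160 kJ

Bonds broken (reactants):
  C≡C: 1 × 829 = 829
  C–H: 2 × 419 = 838
  H–H: 1 × 445 = 445
  Σ(broken) = 2112 kJ
Bonds formed (products):
  C–H: 4 × 419 = 1676
  C=C: 1 × 596 = 596
  Σ(formed) = 2272 kJ
ΔH = Σ(broken) − Σ(formed) = 2112 − 2272 = −160 kJ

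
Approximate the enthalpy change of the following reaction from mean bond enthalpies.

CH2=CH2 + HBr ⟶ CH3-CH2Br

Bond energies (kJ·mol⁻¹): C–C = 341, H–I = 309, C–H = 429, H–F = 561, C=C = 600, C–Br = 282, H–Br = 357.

Bonds broken (reactants):
  C–H: 4 × 429 = 1716
  C=C: 1 × 600 = 600
  H–Br: 1 × 357 = 357
  Σ(broken) = 2673 kJ
Bonds formed (products):
  C–Br: 1 × 282 = 282
  C–C: 1 × 341 = 341
  C–H: 5 × 429 = 2145
  Σ(formed) = 2768 kJ
ΔH = Σ(broken) − Σ(formed) = 2673 − 2768 = −95 kJ

ΔH ≈ −95 kJ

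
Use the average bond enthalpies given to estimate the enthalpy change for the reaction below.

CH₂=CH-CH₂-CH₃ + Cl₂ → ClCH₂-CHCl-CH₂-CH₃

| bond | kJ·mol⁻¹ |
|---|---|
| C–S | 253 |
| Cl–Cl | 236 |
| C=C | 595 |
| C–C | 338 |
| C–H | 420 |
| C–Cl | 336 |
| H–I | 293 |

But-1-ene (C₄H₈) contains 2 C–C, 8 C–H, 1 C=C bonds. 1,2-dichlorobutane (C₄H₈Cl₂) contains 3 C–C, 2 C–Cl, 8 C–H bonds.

ΔH ≈ −179 kJ

Bonds broken (reactants):
  C–C: 2 × 338 = 676
  C–H: 8 × 420 = 3360
  C=C: 1 × 595 = 595
  Cl–Cl: 1 × 236 = 236
  Σ(broken) = 4867 kJ
Bonds formed (products):
  C–C: 3 × 338 = 1014
  C–Cl: 2 × 336 = 672
  C–H: 8 × 420 = 3360
  Σ(formed) = 5046 kJ
ΔH = Σ(broken) − Σ(formed) = 4867 − 5046 = −179 kJ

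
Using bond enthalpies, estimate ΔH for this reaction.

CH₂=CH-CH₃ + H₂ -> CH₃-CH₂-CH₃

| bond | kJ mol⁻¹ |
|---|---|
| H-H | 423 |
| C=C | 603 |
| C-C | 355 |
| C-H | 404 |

Bonds broken (reactants):
  C-C: 1 × 355 = 355
  C-H: 6 × 404 = 2424
  C=C: 1 × 603 = 603
  H-H: 1 × 423 = 423
  Σ(broken) = 3805 kJ
Bonds formed (products):
  C-C: 2 × 355 = 710
  C-H: 8 × 404 = 3232
  Σ(formed) = 3942 kJ
ΔH = Σ(broken) − Σ(formed) = 3805 − 3942 = −137 kJ

ΔH ≈ −137 kJ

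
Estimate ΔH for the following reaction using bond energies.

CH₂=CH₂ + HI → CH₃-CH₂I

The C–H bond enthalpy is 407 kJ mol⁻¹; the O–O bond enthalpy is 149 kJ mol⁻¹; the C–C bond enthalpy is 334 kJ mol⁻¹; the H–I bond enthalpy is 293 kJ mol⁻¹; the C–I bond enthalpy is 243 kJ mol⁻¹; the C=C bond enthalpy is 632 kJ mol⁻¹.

Bonds broken (reactants):
  C–H: 4 × 407 = 1628
  C=C: 1 × 632 = 632
  H–I: 1 × 293 = 293
  Σ(broken) = 2553 kJ
Bonds formed (products):
  C–C: 1 × 334 = 334
  C–H: 5 × 407 = 2035
  C–I: 1 × 243 = 243
  Σ(formed) = 2612 kJ
ΔH = Σ(broken) − Σ(formed) = 2553 − 2612 = −59 kJ

ΔH ≈ −59 kJ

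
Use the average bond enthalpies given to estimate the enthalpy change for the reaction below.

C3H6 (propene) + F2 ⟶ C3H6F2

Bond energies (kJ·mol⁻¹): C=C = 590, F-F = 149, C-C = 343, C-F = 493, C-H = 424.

ΔH ≈ −590 kJ

Bonds broken (reactants):
  C-C: 1 × 343 = 343
  C-H: 6 × 424 = 2544
  C=C: 1 × 590 = 590
  F-F: 1 × 149 = 149
  Σ(broken) = 3626 kJ
Bonds formed (products):
  C-C: 2 × 343 = 686
  C-F: 2 × 493 = 986
  C-H: 6 × 424 = 2544
  Σ(formed) = 4216 kJ
ΔH = Σ(broken) − Σ(formed) = 3626 − 4216 = −590 kJ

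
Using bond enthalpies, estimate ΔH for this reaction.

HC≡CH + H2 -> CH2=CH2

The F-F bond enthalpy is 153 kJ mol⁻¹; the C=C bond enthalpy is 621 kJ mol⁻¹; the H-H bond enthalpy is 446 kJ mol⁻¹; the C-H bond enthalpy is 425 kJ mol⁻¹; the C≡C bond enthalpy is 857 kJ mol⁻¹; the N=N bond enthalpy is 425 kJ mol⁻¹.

Bonds broken (reactants):
  C≡C: 1 × 857 = 857
  C-H: 2 × 425 = 850
  H-H: 1 × 446 = 446
  Σ(broken) = 2153 kJ
Bonds formed (products):
  C-H: 4 × 425 = 1700
  C=C: 1 × 621 = 621
  Σ(formed) = 2321 kJ
ΔH = Σ(broken) − Σ(formed) = 2153 − 2321 = −168 kJ

ΔH ≈ −168 kJ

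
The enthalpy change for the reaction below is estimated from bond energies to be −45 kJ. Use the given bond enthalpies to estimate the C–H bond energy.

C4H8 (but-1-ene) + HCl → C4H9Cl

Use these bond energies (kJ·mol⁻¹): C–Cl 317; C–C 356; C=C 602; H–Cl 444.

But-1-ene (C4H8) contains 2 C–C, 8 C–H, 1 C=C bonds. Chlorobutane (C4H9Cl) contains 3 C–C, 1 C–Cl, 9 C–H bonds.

D(C–H) ≈ 418 kJ/mol

Let D be the C–H bond energy.
Σ(broken) = 2×356 + 8×D + 1×602 + 1×444 = 1758 + 8D
Σ(formed) = 3×356 + 1×317 + 9×D = 1385 + 9D
ΔH = Σ(broken) − Σ(formed) = (1758 + 8D) − (1385 + 9D) = +373 − D
Setting this equal to −45 kJ gives D = 418 kJ/mol.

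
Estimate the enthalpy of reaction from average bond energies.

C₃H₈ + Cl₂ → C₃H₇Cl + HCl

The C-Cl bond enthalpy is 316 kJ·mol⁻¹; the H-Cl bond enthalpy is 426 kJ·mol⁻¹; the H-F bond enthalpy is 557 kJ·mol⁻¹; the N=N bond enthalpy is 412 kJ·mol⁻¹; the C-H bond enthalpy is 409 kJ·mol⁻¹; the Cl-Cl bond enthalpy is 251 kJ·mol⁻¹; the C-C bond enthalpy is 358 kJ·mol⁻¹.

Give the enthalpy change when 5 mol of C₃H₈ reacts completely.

ΔH = −410 kJ

Bonds broken (reactants):
  C-C: 2 × 358 = 716
  C-H: 8 × 409 = 3272
  Cl-Cl: 1 × 251 = 251
  Σ(broken) = 4239 kJ
Bonds formed (products):
  C-C: 2 × 358 = 716
  C-Cl: 1 × 316 = 316
  C-H: 7 × 409 = 2863
  H-Cl: 1 × 426 = 426
  Σ(formed) = 4321 kJ
ΔH = Σ(broken) − Σ(formed) = 4239 − 4321 = −82 kJ
For 5× the reaction as written: 5 × (−82) = −410 kJ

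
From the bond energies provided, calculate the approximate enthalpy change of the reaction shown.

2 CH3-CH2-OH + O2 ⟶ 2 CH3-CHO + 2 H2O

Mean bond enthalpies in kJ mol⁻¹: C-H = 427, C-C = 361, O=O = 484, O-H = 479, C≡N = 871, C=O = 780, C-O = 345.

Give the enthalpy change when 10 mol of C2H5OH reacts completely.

ΔH = −2450 kJ

Bonds broken (reactants):
  C-C: 2 × 361 = 722
  C-H: 10 × 427 = 4270
  C-O: 2 × 345 = 690
  O-H: 2 × 479 = 958
  O=O: 1 × 484 = 484
  Σ(broken) = 7124 kJ
Bonds formed (products):
  C-C: 2 × 361 = 722
  C-H: 8 × 427 = 3416
  C=O: 2 × 780 = 1560
  O-H: 4 × 479 = 1916
  Σ(formed) = 7614 kJ
ΔH = Σ(broken) − Σ(formed) = 7124 − 7614 = −490 kJ
For 5× the reaction as written: 5 × (−490) = −2450 kJ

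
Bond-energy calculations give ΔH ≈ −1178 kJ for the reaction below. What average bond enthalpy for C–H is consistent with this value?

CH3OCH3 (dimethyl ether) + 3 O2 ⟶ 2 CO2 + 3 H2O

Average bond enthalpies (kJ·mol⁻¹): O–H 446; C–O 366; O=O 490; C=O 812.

Let D be the C–H bond energy.
Σ(broken) = 6×D + 2×366 + 3×490 = 2202 + 6D
Σ(formed) = 4×812 + 6×446 = 5924
ΔH = Σ(broken) − Σ(formed) = (2202 + 6D) − (5924) = −3722 + 6D
Setting this equal to −1178 kJ gives 6D = 2544, so D = 424 kJ/mol.

D(C–H) ≈ 424 kJ/mol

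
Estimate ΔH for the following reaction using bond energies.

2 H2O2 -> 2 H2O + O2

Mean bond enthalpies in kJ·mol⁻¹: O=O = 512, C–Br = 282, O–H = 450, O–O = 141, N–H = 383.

Bonds broken (reactants):
  O–H: 4 × 450 = 1800
  O–O: 2 × 141 = 282
  Σ(broken) = 2082 kJ
Bonds formed (products):
  O–H: 4 × 450 = 1800
  O=O: 1 × 512 = 512
  Σ(formed) = 2312 kJ
ΔH = Σ(broken) − Σ(formed) = 2082 − 2312 = −230 kJ

ΔH ≈ −230 kJ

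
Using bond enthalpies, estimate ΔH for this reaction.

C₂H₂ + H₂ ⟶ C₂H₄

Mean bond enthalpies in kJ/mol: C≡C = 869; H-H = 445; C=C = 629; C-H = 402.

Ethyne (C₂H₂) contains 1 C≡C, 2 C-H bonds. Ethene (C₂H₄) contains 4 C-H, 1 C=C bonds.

Bonds broken (reactants):
  C≡C: 1 × 869 = 869
  C-H: 2 × 402 = 804
  H-H: 1 × 445 = 445
  Σ(broken) = 2118 kJ
Bonds formed (products):
  C-H: 4 × 402 = 1608
  C=C: 1 × 629 = 629
  Σ(formed) = 2237 kJ
ΔH = Σ(broken) − Σ(formed) = 2118 − 2237 = −119 kJ

ΔH ≈ −119 kJ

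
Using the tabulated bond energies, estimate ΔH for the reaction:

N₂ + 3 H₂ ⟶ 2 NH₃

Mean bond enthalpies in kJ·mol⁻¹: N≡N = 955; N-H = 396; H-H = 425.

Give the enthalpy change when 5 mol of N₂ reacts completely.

ΔH = −730 kJ

Bonds broken (reactants):
  H-H: 3 × 425 = 1275
  N≡N: 1 × 955 = 955
  Σ(broken) = 2230 kJ
Bonds formed (products):
  N-H: 6 × 396 = 2376
  Σ(formed) = 2376 kJ
ΔH = Σ(broken) − Σ(formed) = 2230 − 2376 = −146 kJ
For 5× the reaction as written: 5 × (−146) = −730 kJ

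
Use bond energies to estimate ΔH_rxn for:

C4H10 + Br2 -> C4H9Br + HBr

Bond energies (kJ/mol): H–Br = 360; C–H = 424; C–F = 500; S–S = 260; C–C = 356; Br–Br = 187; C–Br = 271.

Bonds broken (reactants):
  Br–Br: 1 × 187 = 187
  C–C: 3 × 356 = 1068
  C–H: 10 × 424 = 4240
  Σ(broken) = 5495 kJ
Bonds formed (products):
  C–Br: 1 × 271 = 271
  C–C: 3 × 356 = 1068
  C–H: 9 × 424 = 3816
  H–Br: 1 × 360 = 360
  Σ(formed) = 5515 kJ
ΔH = Σ(broken) − Σ(formed) = 5495 − 5515 = −20 kJ

ΔH ≈ −20 kJ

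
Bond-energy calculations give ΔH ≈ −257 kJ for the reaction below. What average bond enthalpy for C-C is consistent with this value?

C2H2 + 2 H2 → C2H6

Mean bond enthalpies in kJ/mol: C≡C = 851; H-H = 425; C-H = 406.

D(C-C) ≈ 334 kJ/mol

Let D be the C-C bond energy.
Σ(broken) = 1×851 + 2×406 + 2×425 = 2513
Σ(formed) = 1×D + 6×406 = 2436 + D
ΔH = Σ(broken) − Σ(formed) = (2513) − (2436 + D) = +77 − D
Setting this equal to −257 kJ gives D = 334 kJ/mol.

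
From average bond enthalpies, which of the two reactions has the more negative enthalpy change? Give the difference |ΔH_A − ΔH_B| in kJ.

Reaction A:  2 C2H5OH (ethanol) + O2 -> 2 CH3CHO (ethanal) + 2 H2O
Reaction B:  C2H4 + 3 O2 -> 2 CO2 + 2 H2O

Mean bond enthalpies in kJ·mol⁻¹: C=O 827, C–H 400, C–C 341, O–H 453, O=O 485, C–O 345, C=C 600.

Reaction B, by 880 kJ

Reaction A:
  Bonds broken (reactants):
    C–C: 2 × 341 = 682
    C–H: 10 × 400 = 4000
    C–O: 2 × 345 = 690
    O–H: 2 × 453 = 906
    O=O: 1 × 485 = 485
    Σ(broken) = 6763 kJ
  Bonds formed (products):
    C–C: 2 × 341 = 682
    C–H: 8 × 400 = 3200
    C=O: 2 × 827 = 1654
    O–H: 4 × 453 = 1812
    Σ(formed) = 7348 kJ
  ΔH_A = 6763 − 7348 = −585 kJ
Reaction B:
  Bonds broken (reactants):
    C–H: 4 × 400 = 1600
    C=C: 1 × 600 = 600
    O=O: 3 × 485 = 1455
    Σ(broken) = 3655 kJ
  Bonds formed (products):
    C=O: 4 × 827 = 3308
    O–H: 4 × 453 = 1812
    Σ(formed) = 5120 kJ
  ΔH_B = 3655 − 5120 = −1465 kJ
ΔH_A − ΔH_B = +880 kJ, so reaction B has the more negative ΔH; |ΔH_A − ΔH_B| = 880 kJ.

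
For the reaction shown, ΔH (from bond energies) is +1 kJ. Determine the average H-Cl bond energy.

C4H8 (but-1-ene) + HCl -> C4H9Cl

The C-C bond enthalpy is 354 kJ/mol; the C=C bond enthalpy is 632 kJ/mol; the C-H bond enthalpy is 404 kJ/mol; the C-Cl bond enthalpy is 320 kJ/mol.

Let D be the H-Cl bond energy.
Σ(broken) = 2×354 + 8×404 + 1×632 + 1×D = 4572 + D
Σ(formed) = 3×354 + 1×320 + 9×404 = 5018
ΔH = Σ(broken) − Σ(formed) = (4572 + D) − (5018) = −446 + D
Setting this equal to +1 kJ gives D = 447 kJ/mol.

D(H-Cl) ≈ 447 kJ/mol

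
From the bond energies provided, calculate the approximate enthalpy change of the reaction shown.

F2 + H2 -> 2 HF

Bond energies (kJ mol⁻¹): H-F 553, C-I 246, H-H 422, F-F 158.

Bonds broken (reactants):
  F-F: 1 × 158 = 158
  H-H: 1 × 422 = 422
  Σ(broken) = 580 kJ
Bonds formed (products):
  H-F: 2 × 553 = 1106
  Σ(formed) = 1106 kJ
ΔH = Σ(broken) − Σ(formed) = 580 − 1106 = −526 kJ

ΔH ≈ −526 kJ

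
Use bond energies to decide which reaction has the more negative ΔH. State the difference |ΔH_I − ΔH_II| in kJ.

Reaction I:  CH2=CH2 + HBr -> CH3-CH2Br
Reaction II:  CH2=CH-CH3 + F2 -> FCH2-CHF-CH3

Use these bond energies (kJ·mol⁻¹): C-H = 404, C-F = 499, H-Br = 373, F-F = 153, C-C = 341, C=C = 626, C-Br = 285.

Reaction I:
  Bonds broken (reactants):
    C-H: 4 × 404 = 1616
    C=C: 1 × 626 = 626
    H-Br: 1 × 373 = 373
    Σ(broken) = 2615 kJ
  Bonds formed (products):
    C-Br: 1 × 285 = 285
    C-C: 1 × 341 = 341
    C-H: 5 × 404 = 2020
    Σ(formed) = 2646 kJ
  ΔH_I = 2615 − 2646 = −31 kJ
Reaction II:
  Bonds broken (reactants):
    C-C: 1 × 341 = 341
    C-H: 6 × 404 = 2424
    C=C: 1 × 626 = 626
    F-F: 1 × 153 = 153
    Σ(broken) = 3544 kJ
  Bonds formed (products):
    C-C: 2 × 341 = 682
    C-F: 2 × 499 = 998
    C-H: 6 × 404 = 2424
    Σ(formed) = 4104 kJ
  ΔH_II = 3544 − 4104 = −560 kJ
ΔH_I − ΔH_II = +529 kJ, so reaction II has the more negative ΔH; |ΔH_I − ΔH_II| = 529 kJ.

Reaction II, by 529 kJ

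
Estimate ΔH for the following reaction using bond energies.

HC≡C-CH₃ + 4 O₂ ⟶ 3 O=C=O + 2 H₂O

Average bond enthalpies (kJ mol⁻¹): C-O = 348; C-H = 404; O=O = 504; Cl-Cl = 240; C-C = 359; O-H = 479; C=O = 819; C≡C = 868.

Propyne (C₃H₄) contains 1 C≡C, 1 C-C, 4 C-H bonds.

ΔH ≈ −1971 kJ

Bonds broken (reactants):
  C≡C: 1 × 868 = 868
  C-C: 1 × 359 = 359
  C-H: 4 × 404 = 1616
  O=O: 4 × 504 = 2016
  Σ(broken) = 4859 kJ
Bonds formed (products):
  C=O: 6 × 819 = 4914
  O-H: 4 × 479 = 1916
  Σ(formed) = 6830 kJ
ΔH = Σ(broken) − Σ(formed) = 4859 − 6830 = −1971 kJ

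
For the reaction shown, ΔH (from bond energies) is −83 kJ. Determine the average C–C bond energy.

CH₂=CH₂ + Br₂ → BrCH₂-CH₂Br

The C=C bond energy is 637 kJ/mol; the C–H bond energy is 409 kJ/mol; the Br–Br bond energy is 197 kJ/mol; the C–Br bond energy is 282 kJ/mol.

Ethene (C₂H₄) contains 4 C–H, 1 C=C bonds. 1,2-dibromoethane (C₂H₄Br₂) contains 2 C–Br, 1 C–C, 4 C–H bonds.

Let D be the C–C bond energy.
Σ(broken) = 1×197 + 4×409 + 1×637 = 2470
Σ(formed) = 2×282 + 1×D + 4×409 = 2200 + D
ΔH = Σ(broken) − Σ(formed) = (2470) − (2200 + D) = +270 − D
Setting this equal to −83 kJ gives D = 353 kJ/mol.

D(C–C) ≈ 353 kJ/mol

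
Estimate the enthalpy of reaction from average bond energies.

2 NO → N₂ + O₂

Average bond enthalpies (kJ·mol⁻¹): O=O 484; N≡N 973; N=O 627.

Bonds broken (reactants):
  N=O: 2 × 627 = 1254
  Σ(broken) = 1254 kJ
Bonds formed (products):
  N≡N: 1 × 973 = 973
  O=O: 1 × 484 = 484
  Σ(formed) = 1457 kJ
ΔH = Σ(broken) − Σ(formed) = 1254 − 1457 = −203 kJ

ΔH ≈ −203 kJ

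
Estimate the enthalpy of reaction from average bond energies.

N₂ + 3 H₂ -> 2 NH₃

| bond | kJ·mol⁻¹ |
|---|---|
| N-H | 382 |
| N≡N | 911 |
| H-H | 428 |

ΔH ≈ −97 kJ

Bonds broken (reactants):
  H-H: 3 × 428 = 1284
  N≡N: 1 × 911 = 911
  Σ(broken) = 2195 kJ
Bonds formed (products):
  N-H: 6 × 382 = 2292
  Σ(formed) = 2292 kJ
ΔH = Σ(broken) − Σ(formed) = 2195 − 2292 = −97 kJ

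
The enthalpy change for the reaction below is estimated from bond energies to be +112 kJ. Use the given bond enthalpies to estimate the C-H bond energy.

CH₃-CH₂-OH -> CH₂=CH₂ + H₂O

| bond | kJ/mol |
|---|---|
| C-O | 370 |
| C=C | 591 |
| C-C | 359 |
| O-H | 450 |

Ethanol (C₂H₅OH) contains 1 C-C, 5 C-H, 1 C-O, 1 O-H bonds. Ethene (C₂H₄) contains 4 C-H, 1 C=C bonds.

Let D be the C-H bond energy.
Σ(broken) = 1×359 + 5×D + 1×370 + 1×450 = 1179 + 5D
Σ(formed) = 4×D + 1×591 + 2×450 = 1491 + 4D
ΔH = Σ(broken) − Σ(formed) = (1179 + 5D) − (1491 + 4D) = −312 + D
Setting this equal to +112 kJ gives D = 424 kJ/mol.

D(C-H) ≈ 424 kJ/mol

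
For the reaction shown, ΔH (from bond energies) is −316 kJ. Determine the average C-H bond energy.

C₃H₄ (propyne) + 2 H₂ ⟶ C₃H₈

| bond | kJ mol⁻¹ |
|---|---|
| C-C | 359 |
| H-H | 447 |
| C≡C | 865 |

Let D be the C-H bond energy.
Σ(broken) = 1×865 + 1×359 + 4×D + 2×447 = 2118 + 4D
Σ(formed) = 2×359 + 8×D = 718 + 8D
ΔH = Σ(broken) − Σ(formed) = (2118 + 4D) − (718 + 8D) = +1400 − 4D
Setting this equal to −316 kJ gives 4D = 1716, so D = 429 kJ/mol.

D(C-H) ≈ 429 kJ/mol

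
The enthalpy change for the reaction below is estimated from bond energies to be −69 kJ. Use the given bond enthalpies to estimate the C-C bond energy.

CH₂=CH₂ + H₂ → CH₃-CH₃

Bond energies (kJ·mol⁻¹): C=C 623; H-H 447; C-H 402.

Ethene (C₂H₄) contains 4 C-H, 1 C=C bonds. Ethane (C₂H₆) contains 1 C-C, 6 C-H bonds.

Let D be the C-C bond energy.
Σ(broken) = 4×402 + 1×623 + 1×447 = 2678
Σ(formed) = 1×D + 6×402 = 2412 + D
ΔH = Σ(broken) − Σ(formed) = (2678) − (2412 + D) = +266 − D
Setting this equal to −69 kJ gives D = 335 kJ/mol.

D(C-C) ≈ 335 kJ/mol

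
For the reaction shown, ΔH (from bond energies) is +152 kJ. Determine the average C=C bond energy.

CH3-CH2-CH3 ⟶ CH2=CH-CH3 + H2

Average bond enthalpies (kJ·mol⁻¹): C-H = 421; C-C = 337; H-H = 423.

Let D be the C=C bond energy.
Σ(broken) = 2×337 + 8×421 = 4042
Σ(formed) = 1×337 + 6×421 + 1×D + 1×423 = 3286 + D
ΔH = Σ(broken) − Σ(formed) = (4042) − (3286 + D) = +756 − D
Setting this equal to +152 kJ gives D = 604 kJ/mol.

D(C=C) ≈ 604 kJ/mol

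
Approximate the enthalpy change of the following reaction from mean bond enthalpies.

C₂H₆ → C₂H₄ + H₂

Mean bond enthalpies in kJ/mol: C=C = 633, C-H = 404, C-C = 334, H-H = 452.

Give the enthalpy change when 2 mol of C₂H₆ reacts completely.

Bonds broken (reactants):
  C-C: 1 × 334 = 334
  C-H: 6 × 404 = 2424
  Σ(broken) = 2758 kJ
Bonds formed (products):
  C-H: 4 × 404 = 1616
  C=C: 1 × 633 = 633
  H-H: 1 × 452 = 452
  Σ(formed) = 2701 kJ
ΔH = Σ(broken) − Σ(formed) = 2758 − 2701 = +57 kJ
For 2× the reaction as written: 2 × (+57) = +114 kJ

ΔH = +114 kJ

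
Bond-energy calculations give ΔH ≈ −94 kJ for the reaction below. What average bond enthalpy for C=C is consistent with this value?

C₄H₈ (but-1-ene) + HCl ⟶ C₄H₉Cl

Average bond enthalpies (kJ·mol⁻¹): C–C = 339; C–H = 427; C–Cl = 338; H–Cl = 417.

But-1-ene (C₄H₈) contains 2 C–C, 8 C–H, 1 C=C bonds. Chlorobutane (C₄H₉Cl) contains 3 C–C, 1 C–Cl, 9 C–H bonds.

D(C=C) ≈ 593 kJ/mol

Let D be the C=C bond energy.
Σ(broken) = 2×339 + 8×427 + 1×D + 1×417 = 4511 + D
Σ(formed) = 3×339 + 1×338 + 9×427 = 5198
ΔH = Σ(broken) − Σ(formed) = (4511 + D) − (5198) = −687 + D
Setting this equal to −94 kJ gives D = 593 kJ/mol.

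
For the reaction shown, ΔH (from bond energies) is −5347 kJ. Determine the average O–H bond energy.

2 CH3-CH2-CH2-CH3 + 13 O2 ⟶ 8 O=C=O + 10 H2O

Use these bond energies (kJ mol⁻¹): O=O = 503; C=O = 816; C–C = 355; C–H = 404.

Let D be the O–H bond energy.
Σ(broken) = 6×355 + 20×404 + 13×503 = 16749
Σ(formed) = 16×816 + 20×D = 13056 + 20D
ΔH = Σ(broken) − Σ(formed) = (16749) − (13056 + 20D) = +3693 − 20D
Setting this equal to −5347 kJ gives 20D = 9040, so D = 452 kJ/mol.

D(O–H) ≈ 452 kJ/mol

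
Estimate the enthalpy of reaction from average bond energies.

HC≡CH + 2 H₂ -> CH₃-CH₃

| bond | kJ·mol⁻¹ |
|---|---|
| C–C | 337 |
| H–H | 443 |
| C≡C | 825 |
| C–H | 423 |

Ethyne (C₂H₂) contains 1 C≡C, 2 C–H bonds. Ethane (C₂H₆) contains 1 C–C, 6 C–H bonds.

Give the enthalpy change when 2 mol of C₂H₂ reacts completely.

ΔH = −636 kJ

Bonds broken (reactants):
  C≡C: 1 × 825 = 825
  C–H: 2 × 423 = 846
  H–H: 2 × 443 = 886
  Σ(broken) = 2557 kJ
Bonds formed (products):
  C–C: 1 × 337 = 337
  C–H: 6 × 423 = 2538
  Σ(formed) = 2875 kJ
ΔH = Σ(broken) − Σ(formed) = 2557 − 2875 = −318 kJ
For 2× the reaction as written: 2 × (−318) = −636 kJ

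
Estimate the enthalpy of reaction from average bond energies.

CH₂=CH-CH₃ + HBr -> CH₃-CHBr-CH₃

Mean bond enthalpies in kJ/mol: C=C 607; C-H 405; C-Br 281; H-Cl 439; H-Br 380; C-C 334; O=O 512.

ΔH ≈ −33 kJ

Bonds broken (reactants):
  C-C: 1 × 334 = 334
  C-H: 6 × 405 = 2430
  C=C: 1 × 607 = 607
  H-Br: 1 × 380 = 380
  Σ(broken) = 3751 kJ
Bonds formed (products):
  C-Br: 1 × 281 = 281
  C-C: 2 × 334 = 668
  C-H: 7 × 405 = 2835
  Σ(formed) = 3784 kJ
ΔH = Σ(broken) − Σ(formed) = 3751 − 3784 = −33 kJ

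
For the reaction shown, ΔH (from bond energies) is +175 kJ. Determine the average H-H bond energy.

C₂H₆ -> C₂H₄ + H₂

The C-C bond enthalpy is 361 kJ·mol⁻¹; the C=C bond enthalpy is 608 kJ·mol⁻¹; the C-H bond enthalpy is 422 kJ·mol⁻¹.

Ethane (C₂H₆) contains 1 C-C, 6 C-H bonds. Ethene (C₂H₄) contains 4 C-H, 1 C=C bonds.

Let D be the H-H bond energy.
Σ(broken) = 1×361 + 6×422 = 2893
Σ(formed) = 4×422 + 1×608 + 1×D = 2296 + D
ΔH = Σ(broken) − Σ(formed) = (2893) − (2296 + D) = +597 − D
Setting this equal to +175 kJ gives D = 422 kJ/mol.

D(H-H) ≈ 422 kJ/mol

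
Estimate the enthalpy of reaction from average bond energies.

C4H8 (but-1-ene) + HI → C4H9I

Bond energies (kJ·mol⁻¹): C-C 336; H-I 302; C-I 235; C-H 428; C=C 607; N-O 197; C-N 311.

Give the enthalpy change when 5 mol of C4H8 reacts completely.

ΔH = −450 kJ

Bonds broken (reactants):
  C-C: 2 × 336 = 672
  C-H: 8 × 428 = 3424
  C=C: 1 × 607 = 607
  H-I: 1 × 302 = 302
  Σ(broken) = 5005 kJ
Bonds formed (products):
  C-C: 3 × 336 = 1008
  C-H: 9 × 428 = 3852
  C-I: 1 × 235 = 235
  Σ(formed) = 5095 kJ
ΔH = Σ(broken) − Σ(formed) = 5005 − 5095 = −90 kJ
For 5× the reaction as written: 5 × (−90) = −450 kJ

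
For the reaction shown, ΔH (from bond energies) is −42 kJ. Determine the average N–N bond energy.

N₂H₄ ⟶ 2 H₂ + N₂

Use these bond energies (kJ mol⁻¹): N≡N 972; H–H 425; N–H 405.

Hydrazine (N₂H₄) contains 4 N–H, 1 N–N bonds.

Let D be the N–N bond energy.
Σ(broken) = 4×405 + 1×D = 1620 + D
Σ(formed) = 2×425 + 1×972 = 1822
ΔH = Σ(broken) − Σ(formed) = (1620 + D) − (1822) = −202 + D
Setting this equal to −42 kJ gives D = 160 kJ/mol.

D(N–N) ≈ 160 kJ/mol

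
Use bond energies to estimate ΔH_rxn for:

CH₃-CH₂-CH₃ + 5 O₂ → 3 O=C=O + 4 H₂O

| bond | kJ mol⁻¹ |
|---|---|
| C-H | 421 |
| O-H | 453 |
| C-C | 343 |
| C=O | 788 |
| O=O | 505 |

ΔH ≈ −1773 kJ

Bonds broken (reactants):
  C-C: 2 × 343 = 686
  C-H: 8 × 421 = 3368
  O=O: 5 × 505 = 2525
  Σ(broken) = 6579 kJ
Bonds formed (products):
  C=O: 6 × 788 = 4728
  O-H: 8 × 453 = 3624
  Σ(formed) = 8352 kJ
ΔH = Σ(broken) − Σ(formed) = 6579 − 8352 = −1773 kJ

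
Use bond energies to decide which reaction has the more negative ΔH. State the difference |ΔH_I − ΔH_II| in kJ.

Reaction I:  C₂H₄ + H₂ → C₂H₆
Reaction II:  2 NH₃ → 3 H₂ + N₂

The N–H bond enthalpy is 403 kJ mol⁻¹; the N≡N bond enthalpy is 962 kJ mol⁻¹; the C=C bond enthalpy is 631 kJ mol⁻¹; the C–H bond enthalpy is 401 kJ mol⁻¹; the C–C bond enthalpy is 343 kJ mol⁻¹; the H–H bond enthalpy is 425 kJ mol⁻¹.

Reaction I, by 270 kJ

Reaction I:
  Bonds broken (reactants):
    C–H: 4 × 401 = 1604
    C=C: 1 × 631 = 631
    H–H: 1 × 425 = 425
    Σ(broken) = 2660 kJ
  Bonds formed (products):
    C–C: 1 × 343 = 343
    C–H: 6 × 401 = 2406
    Σ(formed) = 2749 kJ
  ΔH_I = 2660 − 2749 = −89 kJ
Reaction II:
  Bonds broken (reactants):
    N–H: 6 × 403 = 2418
    Σ(broken) = 2418 kJ
  Bonds formed (products):
    H–H: 3 × 425 = 1275
    N≡N: 1 × 962 = 962
    Σ(formed) = 2237 kJ
  ΔH_II = 2418 − 2237 = +181 kJ
ΔH_I − ΔH_II = −270 kJ, so reaction I has the more negative ΔH; |ΔH_I − ΔH_II| = 270 kJ.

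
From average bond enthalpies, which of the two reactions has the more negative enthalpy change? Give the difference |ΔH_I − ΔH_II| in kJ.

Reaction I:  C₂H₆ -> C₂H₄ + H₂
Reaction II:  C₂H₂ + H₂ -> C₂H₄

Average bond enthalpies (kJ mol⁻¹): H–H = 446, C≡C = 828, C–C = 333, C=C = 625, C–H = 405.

Reaction I:
  Bonds broken (reactants):
    C–C: 1 × 333 = 333
    C–H: 6 × 405 = 2430
    Σ(broken) = 2763 kJ
  Bonds formed (products):
    C–H: 4 × 405 = 1620
    C=C: 1 × 625 = 625
    H–H: 1 × 446 = 446
    Σ(formed) = 2691 kJ
  ΔH_I = 2763 − 2691 = +72 kJ
Reaction II:
  Bonds broken (reactants):
    C≡C: 1 × 828 = 828
    C–H: 2 × 405 = 810
    H–H: 1 × 446 = 446
    Σ(broken) = 2084 kJ
  Bonds formed (products):
    C–H: 4 × 405 = 1620
    C=C: 1 × 625 = 625
    Σ(formed) = 2245 kJ
  ΔH_II = 2084 − 2245 = −161 kJ
ΔH_I − ΔH_II = +233 kJ, so reaction II has the more negative ΔH; |ΔH_I − ΔH_II| = 233 kJ.

Reaction II, by 233 kJ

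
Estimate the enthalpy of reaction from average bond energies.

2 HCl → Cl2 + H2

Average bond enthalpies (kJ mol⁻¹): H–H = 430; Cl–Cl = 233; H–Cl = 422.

Bonds broken (reactants):
  H–Cl: 2 × 422 = 844
  Σ(broken) = 844 kJ
Bonds formed (products):
  Cl–Cl: 1 × 233 = 233
  H–H: 1 × 430 = 430
  Σ(formed) = 663 kJ
ΔH = Σ(broken) − Σ(formed) = 844 − 663 = +181 kJ

ΔH ≈ +181 kJ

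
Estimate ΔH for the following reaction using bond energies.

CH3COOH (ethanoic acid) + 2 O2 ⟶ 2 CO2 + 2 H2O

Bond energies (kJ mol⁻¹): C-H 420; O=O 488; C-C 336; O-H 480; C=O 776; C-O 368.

ΔH ≈ −828 kJ

Bonds broken (reactants):
  C-C: 1 × 336 = 336
  C-H: 3 × 420 = 1260
  C-O: 1 × 368 = 368
  C=O: 1 × 776 = 776
  O-H: 1 × 480 = 480
  O=O: 2 × 488 = 976
  Σ(broken) = 4196 kJ
Bonds formed (products):
  C=O: 4 × 776 = 3104
  O-H: 4 × 480 = 1920
  Σ(formed) = 5024 kJ
ΔH = Σ(broken) − Σ(formed) = 4196 − 5024 = −828 kJ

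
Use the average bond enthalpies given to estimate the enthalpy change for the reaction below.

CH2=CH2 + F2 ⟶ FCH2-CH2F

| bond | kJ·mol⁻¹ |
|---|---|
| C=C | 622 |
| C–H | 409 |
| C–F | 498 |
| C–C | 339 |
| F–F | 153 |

ΔH ≈ −560 kJ

Bonds broken (reactants):
  C–H: 4 × 409 = 1636
  C=C: 1 × 622 = 622
  F–F: 1 × 153 = 153
  Σ(broken) = 2411 kJ
Bonds formed (products):
  C–C: 1 × 339 = 339
  C–F: 2 × 498 = 996
  C–H: 4 × 409 = 1636
  Σ(formed) = 2971 kJ
ΔH = Σ(broken) − Σ(formed) = 2411 − 2971 = −560 kJ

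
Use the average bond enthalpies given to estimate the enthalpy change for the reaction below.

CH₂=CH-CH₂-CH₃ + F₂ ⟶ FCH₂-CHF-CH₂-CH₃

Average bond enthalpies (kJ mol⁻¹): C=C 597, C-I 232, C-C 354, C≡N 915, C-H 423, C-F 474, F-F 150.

ΔH ≈ −555 kJ

Bonds broken (reactants):
  C-C: 2 × 354 = 708
  C-H: 8 × 423 = 3384
  C=C: 1 × 597 = 597
  F-F: 1 × 150 = 150
  Σ(broken) = 4839 kJ
Bonds formed (products):
  C-C: 3 × 354 = 1062
  C-F: 2 × 474 = 948
  C-H: 8 × 423 = 3384
  Σ(formed) = 5394 kJ
ΔH = Σ(broken) − Σ(formed) = 4839 − 5394 = −555 kJ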